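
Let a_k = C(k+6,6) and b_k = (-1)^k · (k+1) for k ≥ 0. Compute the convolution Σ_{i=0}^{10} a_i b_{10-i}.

2982

This is [x^10] in the product of the two ordinary generating functions.
Σ = 1·11 + 7·(-10) + 28·9 + 84·(-8) + 210·7 + 462·(-6) + 924·5 + 1716·(-4) + 3003·3 + 5005·(-2) + 8008·1 = 2982.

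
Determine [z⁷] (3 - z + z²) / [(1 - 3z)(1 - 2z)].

The denominator gives the recurrence a_n = 5a_(n−1) − 6a_(n−2) for n ≥ 3; the numerator fixes a_0 = 3, a_1 = 14, a_2 = 53.
Iterating: 3, 14, 53, 181, 587, 1849, 5723, 17521, so a_7 = 17521.

17521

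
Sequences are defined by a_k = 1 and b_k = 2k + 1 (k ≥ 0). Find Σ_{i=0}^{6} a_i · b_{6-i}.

Write out a_i and b_{6-i} for i = 0,…,6 and sum the products.
Σ = 1·13 + 1·11 + 1·9 + 1·7 + 1·5 + 1·3 + 1·1 = 49.

49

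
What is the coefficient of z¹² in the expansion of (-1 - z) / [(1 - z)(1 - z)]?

-25

The denominator gives the recurrence a_n = 2a_(n−1) − a_(n−2) for n ≥ 3; the numerator fixes a_0 = -1, a_1 = -3, a_2 = -5.
Iterating: -1, -3, -5, -7, -9, -11, -13, -15, -17, -19, -21, -23, -25, so a_12 = -25.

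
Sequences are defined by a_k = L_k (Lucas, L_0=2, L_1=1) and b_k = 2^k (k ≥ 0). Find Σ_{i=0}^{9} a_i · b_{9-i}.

This is [x^9] in the product of the two ordinary generating functions.
Σ = 2·512 + 1·256 + 3·128 + 4·64 + 7·32 + 11·16 + 18·8 + 29·4 + 47·2 + 76·1 = 2750.

2750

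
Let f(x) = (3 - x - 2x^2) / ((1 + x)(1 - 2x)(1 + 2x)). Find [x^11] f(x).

-4778

The denominator gives the recurrence a_n = −a_(n−1) + 4a_(n−2) + 4a_(n−3) for n ≥ 3; the numerator fixes a_0 = 3, a_1 = -4, a_2 = 14.
Iterating: 3, -4, 14, -18, 58, -74, 234, -298, 938, -1194, 3754, -4778, so a_11 = -4778.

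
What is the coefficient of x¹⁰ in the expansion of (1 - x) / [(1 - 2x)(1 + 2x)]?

Partial fractions give a closed form: a_n = (1/4)·2^n + (3/4)·(-2)^n.
At n = 10: a_10 = 1024.

1024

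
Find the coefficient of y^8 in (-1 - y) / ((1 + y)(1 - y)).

-1

Partial fractions give a closed form: a_n = (-1)·1^n.
At n = 8: a_8 = -1.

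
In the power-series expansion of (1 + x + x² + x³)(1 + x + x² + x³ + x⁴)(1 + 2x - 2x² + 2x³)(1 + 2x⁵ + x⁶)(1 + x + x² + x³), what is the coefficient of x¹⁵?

51

(1 + x + x² + x³) has coefficients 1,1,1,1 for degrees 0…3.
(1 + x + x² + x³ + x⁴) has coefficients 1,1,1,1,1,0,0,0,0,0,0,0,0,0,0,0 for degrees 0…15.
Multiplying by (1 + 2x - 2x² + 2x³) gives running coefficients 1,3,1,3,3,2,0,2,0,0,0,0,0,0,0,0 for degrees 0…15.
Multiplying by (1 + 2x⁵ + x⁶) gives running coefficients 1,3,1,3,3,4,7,7,7,9,7,2,4,2,0,0 for degrees 0…15.
Finally multiplying by (1 + x + x² + x³), the product of all factors after the first has coefficients 1,4,5,8,10,11,17,21,25,30,30,25,22,15,8,6 for degrees 0…15.
[x¹⁵] = 1·6 + 1·8 + 1·15 + 1·22 = 51.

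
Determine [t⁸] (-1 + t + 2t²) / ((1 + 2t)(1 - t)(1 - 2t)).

-86

Partial fractions give a closed form: a_n = (-1/3)·(-2)^n + (-2/3)·1^n.
At n = 8: a_8 = -86.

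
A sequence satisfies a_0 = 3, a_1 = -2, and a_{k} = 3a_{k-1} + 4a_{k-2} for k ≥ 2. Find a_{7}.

3274

The ordinary generating function has denominator 1 - 3z - 4z^2.
Iterating the recurrence: a_0,…,a_{7} = 3, -2, 6, 10, 54, 202, 822, 3274.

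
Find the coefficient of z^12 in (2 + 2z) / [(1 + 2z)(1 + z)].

Partial fractions give a closed form: a_n = (2)·(-2)^n.
At n = 12: a_12 = 8192.

8192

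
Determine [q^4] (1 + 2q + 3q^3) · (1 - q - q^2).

-3

(1 + 2q + 3q^3) has coefficients 1,2,0,3 for degrees 0…3.
(1 - q - q^2) has coefficients 1,-1,-1,0,0 for degrees 0…4.
[q^4] = 1·0 + 2·0 + 3·(-1) = -3.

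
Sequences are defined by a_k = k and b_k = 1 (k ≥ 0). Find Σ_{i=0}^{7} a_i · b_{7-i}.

28

The convolution is the x^7 coefficient of A(x)B(x).
Σ = 0·1 + 1·1 + 2·1 + 3·1 + 4·1 + 5·1 + 6·1 + 7·1 = 28.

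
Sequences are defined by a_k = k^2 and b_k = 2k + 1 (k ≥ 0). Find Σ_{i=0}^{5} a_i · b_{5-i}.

This is [x^5] in the product of the two ordinary generating functions.
Σ = 0·11 + 1·9 + 4·7 + 9·5 + 16·3 + 25·1 = 155.

155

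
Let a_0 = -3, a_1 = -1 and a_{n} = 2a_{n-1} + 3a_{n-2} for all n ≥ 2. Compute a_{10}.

The ordinary generating function has denominator 1 - 2z - 3z^2.
Iterating the recurrence: a_0,…,a_{10} = -3, -1, -11, -25, -83, -241, -731, -2185, -6563, -19681, -59051.

-59051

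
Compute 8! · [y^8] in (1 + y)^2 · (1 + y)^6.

40320

The EGF product rule gives c_8 = Σ_{k_1+k_2=8} C(8; k_1,k_2) · ∏ g_i(k_i), where (1+y)^2 gives the falling factorial (2)_k; (1+y)^6 gives the falling factorial (6)_k.
g_1(k) for k = 0…8: 1, 2, 2, 0, 0, 0, 0, 0, 0.
g_2(k) for k = 0…8: 1, 6, 30, 120, 360, 720, 720, 0, 0.
c_8 = Σ_k C(8,k)·g_1(k)·g_2(8−k) = 28·2·720 = 40320.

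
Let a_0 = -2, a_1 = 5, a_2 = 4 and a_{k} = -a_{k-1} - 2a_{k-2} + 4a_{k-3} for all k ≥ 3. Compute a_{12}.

The ordinary generating function has denominator 1 + z + 2z^2 - 4z^3.
Iterating the recurrence: a_0,…,a_{12} = -2, 5, 4, -22, 34, 26, -182, 266, 202, -1462, 2122, 1610, -11702.

-11702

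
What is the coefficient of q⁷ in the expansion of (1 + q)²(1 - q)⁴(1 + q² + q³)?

(1 + q)² has coefficients 1,2,1 for degrees 0…2.
(1 - q)⁴ has coefficients 1,-4,6,-4,1,0,0,0 for degrees 0…7.
Finally multiplying by (1 + q² + q³), the product of all factors after the first has coefficients 1,-4,7,-7,3,2,-3,1 for degrees 0…7.
[q⁷] = 1·1 + 2·(-3) + 1·2 = -3.

-3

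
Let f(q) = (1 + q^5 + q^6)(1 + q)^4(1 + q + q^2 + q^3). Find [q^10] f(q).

26

(1 + q^5 + q^6) has coefficients 1,0,0,0,0,1,1 for degrees 0…6.
(1 + q)^4 has coefficients 1,4,6,4,1,0,0,0,0,0,0 for degrees 0…10.
Finally multiplying by (1 + q + q^2 + q^3), the product of all factors after the first has coefficients 1,5,11,15,15,11,5,1,0,0,0 for degrees 0…10.
[q^10] = 1·0 + 1·11 + 1·15 = 26.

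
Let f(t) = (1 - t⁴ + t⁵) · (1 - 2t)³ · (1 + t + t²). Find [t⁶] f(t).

(1 - t⁴ + t⁵) has coefficients 1,0,0,0,-1,1 for degrees 0…5.
(1 - 2t)³ has coefficients 1,-6,12,-8,0,0,0 for degrees 0…6.
Finally multiplying by (1 + t + t²), the product of all factors after the first has coefficients 1,-5,7,-2,4,-8,0 for degrees 0…6.
[t⁶] = 1·0 − 1·7 + 1·(-5) = -12.

-12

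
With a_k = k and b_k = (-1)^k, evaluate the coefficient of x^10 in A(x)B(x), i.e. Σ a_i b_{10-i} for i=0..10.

This is [x^10] in the product of the two ordinary generating functions.
Σ = 0·1 + 1·(-1) + 2·1 + 3·(-1) + 4·1 + 5·(-1) + 6·1 + 7·(-1) + 8·1 + 9·(-1) + 10·1 = 5.

5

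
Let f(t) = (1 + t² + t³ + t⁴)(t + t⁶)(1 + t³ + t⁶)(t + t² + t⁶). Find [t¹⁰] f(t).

(1 + t² + t³ + t⁴) has coefficients 1,0,1,1,1 for degrees 0…4.
(t + t⁶) has coefficients 0,1,0,0,0,0,1,0,0,0,0 for degrees 0…10.
Multiplying by (1 + t³ + t⁶) gives running coefficients 0,1,0,0,1,0,1,1,0,1,0 for degrees 0…10.
Finally multiplying by (t + t² + t⁶), the product of all factors after the first has coefficients 0,0,1,1,0,1,1,2,2,1,2 for degrees 0…10.
[t¹⁰] = 1·2 + 1·2 + 1·2 + 1·1 = 7.

7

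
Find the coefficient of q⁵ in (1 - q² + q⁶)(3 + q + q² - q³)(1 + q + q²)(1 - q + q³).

(1 - q² + q⁶) has coefficients 1,0,-1,0,0,0 for degrees 0…5.
(3 + q + q² - q³) has coefficients 3,1,1,-1,0,0 for degrees 0…5.
Multiplying by (1 + q + q²) gives running coefficients 3,4,5,1,0,-1 for degrees 0…5.
Finally multiplying by (1 - q + q³), the product of all factors after the first has coefficients 3,1,1,-1,3,4 for degrees 0…5.
[q⁵] = 1·4 − 1·(-1) = 5.

5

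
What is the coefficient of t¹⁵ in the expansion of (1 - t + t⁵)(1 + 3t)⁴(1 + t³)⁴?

(1 - t + t⁵) has coefficients 1,-1,0,0,0,1 for degrees 0…5.
(1 + 3t)⁴ has coefficients 1,12,54,108,81,0,0,0,0,0,0,0,0,0,0,0 for degrees 0…15.
Finally multiplying by (1 + t³)⁴, the product of all factors after the first has coefficients 1,12,54,112,129,216,438,396,324,652,534,216,433,336,54,108 for degrees 0…15.
[t¹⁵] = 1·108 − 1·54 + 1·534 = 588.

588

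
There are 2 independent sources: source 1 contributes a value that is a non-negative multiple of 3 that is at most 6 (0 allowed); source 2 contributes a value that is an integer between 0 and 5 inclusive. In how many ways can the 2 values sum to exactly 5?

The generating function for the choices is (1 + y³ + y⁶)·(1 + y + y² + y³ + y⁴ + y⁵); the count is [y⁵].
(1 + y³ + y⁶) has coefficients 1,0,0,1,0,0 for degrees 0…5.
(1 + y + y² + y³ + y⁴ + y⁵) has coefficients 1,1,1,1,1,1 for degrees 0…5.
[y⁵] = 1·1 + 1·1 = 2.

2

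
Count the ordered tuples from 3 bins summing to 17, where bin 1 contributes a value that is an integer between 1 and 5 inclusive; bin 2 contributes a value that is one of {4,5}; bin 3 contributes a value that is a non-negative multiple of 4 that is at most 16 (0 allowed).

3

The generating function for the choices is (q + q^2 + q^3 + q^4 + q^5)·(q^4 + q^5)·(1 + q^4 + q^8 + q^12 + q^16); the count is [q^17].
(q + q^2 + q^3 + q^4 + q^5) has coefficients 0,1,1,1,1,1 for degrees 0…5.
(q^4 + q^5) has coefficients 0,0,0,0,1,1,0,0,0,0,0,0,0,0,0,0,0,0 for degrees 0…17.
Finally multiplying by (1 + q^4 + q^8 + q^12 + q^16), the product of all factors after the first has coefficients 0,0,0,0,1,1,0,0,1,1,0,0,1,1,0,0,1,1 for degrees 0…17.
[q^17] = 1·1 + 1·0 + 1·0 + 1·1 + 1·1 = 3.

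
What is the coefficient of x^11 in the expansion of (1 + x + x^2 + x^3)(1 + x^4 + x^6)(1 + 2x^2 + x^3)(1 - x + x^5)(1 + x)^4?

61

(1 + x + x^2 + x^3) has coefficients 1,1,1,1 for degrees 0…3.
(1 + x^4 + x^6) has coefficients 1,0,0,0,1,0,1,0,0,0,0,0 for degrees 0…11.
Multiplying by (1 + 2x^2 + x^3) gives running coefficients 1,0,2,1,1,0,3,1,2,1,0,0 for degrees 0…11.
Multiplying by (1 - x + x^5) gives running coefficients 1,-1,2,-1,0,0,3,0,2,0,-1,3 for degrees 0…11.
Finally multiplying by (1 + x)^4, the product of all factors after the first has coefficients 1,3,4,5,5,1,1,11,20,20,14,7 for degrees 0…11.
[x^11] = 1·7 + 1·14 + 1·20 + 1·20 = 61.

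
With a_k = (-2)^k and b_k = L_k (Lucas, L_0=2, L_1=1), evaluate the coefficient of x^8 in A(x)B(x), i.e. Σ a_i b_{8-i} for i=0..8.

Write out a_i and b_{8-i} for i = 0,…,8 and sum the products.
Σ = 1·47 − 2·29 + 4·18 − 8·11 + 16·7 − 32·4 + 64·3 − 128·1 + 256·2 = 533.

533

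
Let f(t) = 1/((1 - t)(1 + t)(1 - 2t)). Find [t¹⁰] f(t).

Partial fractions give a closed form: a_n = (-1/2)·1^n + (1/6)·(-1)^n + (4/3)·2^n.
At n = 10: a_10 = 1365.

1365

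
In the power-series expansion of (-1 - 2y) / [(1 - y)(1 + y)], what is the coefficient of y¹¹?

-2

Partial fractions give a closed form: a_n = (-3/2)·1^n + (1/2)·(-1)^n.
At n = 11: a_11 = -2.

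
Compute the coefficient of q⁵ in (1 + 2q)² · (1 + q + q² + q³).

(1 + 2q)² has coefficients 1,4,4 for degrees 0…2.
(1 + q + q² + q³) has coefficients 1,1,1,1,0,0 for degrees 0…5.
[q⁵] = 1·0 + 4·0 + 4·1 = 4.

4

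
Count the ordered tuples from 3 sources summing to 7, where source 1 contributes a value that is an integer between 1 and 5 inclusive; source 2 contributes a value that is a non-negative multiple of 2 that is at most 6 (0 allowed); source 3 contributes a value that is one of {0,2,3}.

8

The generating function for the choices is (x + x² + x³ + x⁴ + x⁵)·(1 + x² + x⁴ + x⁶)·(1 + x² + x³); the count is [x⁷].
(x + x² + x³ + x⁴ + x⁵) has coefficients 0,1,1,1,1,1 for degrees 0…5.
(1 + x² + x⁴ + x⁶) has coefficients 1,0,1,0,1,0,1,0 for degrees 0…7.
Finally multiplying by (1 + x² + x³), the product of all factors after the first has coefficients 1,0,2,1,2,1,2,1 for degrees 0…7.
[x⁷] = 1·2 + 1·1 + 1·2 + 1·1 + 1·2 = 8.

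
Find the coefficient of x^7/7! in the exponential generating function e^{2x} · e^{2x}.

16384

The EGF product rule gives c_7 = Σ_{k_1+k_2=7} C(7; k_1,k_2) · ∏ g_i(k_i), where e^{2x} gives (2)^k; e^{2x} gives (2)^k.
g_1(k) for k = 0…7: 1, 2, 4, 8, 16, 32, 64, 128.
g_2(k) for k = 0…7: 1, 2, 4, 8, 16, 32, 64, 128.
c_7 = Σ_k C(7,k)·g_1(k)·g_2(7−k) = 1·1·128 + 7·2·64 + 21·4·32 + 35·8·16 + 35·16·8 + 21·32·4 + 7·64·2 + 1·128·1 = 128 + 896 + 2688 + 4480 + 4480 + 2688 + 896 + 128 = 16384.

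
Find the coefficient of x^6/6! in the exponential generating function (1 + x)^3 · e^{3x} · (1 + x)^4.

The EGF product rule gives c_6 = Σ_{k_1+k_2+k_3=6} C(6; k_1,k_2,k_3) · ∏ g_i(k_i), where (1+x)^3 gives the falling factorial (3)_k; e^{3x} gives (3)^k; (1+x)^4 gives the falling factorial (4)_k.
g_1(k) for k = 0…6: 1, 3, 6, 6, 0, 0, 0.
g_2(k) for k = 0…6: 1, 3, 9, 27, 81, 243, 729.
g_3(k) for k = 0…6: 1, 4, 12, 24, 24, 0, 0.
First combine the last two factors: h(k) = Σ_j C(k,j)·g_2(j)·g_3(k−j) for k = 0…6: 1, 7, 45, 267, 1473, 7623, 37341.
c_6 = Σ_k C(6,k)·g_1(k)·h(6−k) = 1·1·37341 + 6·3·7623 + 15·6·1473 + 20·6·267 = 37341 + 137214 + 132570 + 32040 = 339165.

339165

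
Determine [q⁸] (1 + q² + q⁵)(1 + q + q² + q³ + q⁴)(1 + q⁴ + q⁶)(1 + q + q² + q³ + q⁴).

20

(1 + q² + q⁵) has coefficients 1,0,1,0,0,1 for degrees 0…5.
(1 + q + q² + q³ + q⁴) has coefficients 1,1,1,1,1,0,0,0,0 for degrees 0…8.
Multiplying by (1 + q⁴ + q⁶) gives running coefficients 1,1,1,1,2,1,2,2,2 for degrees 0…8.
Finally multiplying by (1 + q + q² + q³ + q⁴), the product of all factors after the first has coefficients 1,2,3,4,6,6,7,8,9 for degrees 0…8.
[q⁸] = 1·9 + 1·7 + 1·4 = 20.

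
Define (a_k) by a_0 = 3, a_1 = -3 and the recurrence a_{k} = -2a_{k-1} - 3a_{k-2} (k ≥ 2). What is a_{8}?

The ordinary generating function has denominator 1 + 2q + 3q^2.
Iterating the recurrence: a_0,…,a_{8} = 3, -3, -3, 15, -21, -3, 69, -129, 51.

51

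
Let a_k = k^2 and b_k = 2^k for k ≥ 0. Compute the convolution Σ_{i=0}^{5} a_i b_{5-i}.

The convolution is the x^5 coefficient of A(x)B(x).
Σ = 0·32 + 1·16 + 4·8 + 9·4 + 16·2 + 25·1 = 141.

141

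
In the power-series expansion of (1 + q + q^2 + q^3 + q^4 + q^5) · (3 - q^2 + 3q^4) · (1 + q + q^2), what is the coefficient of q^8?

7

(1 + q + q^2 + q^3 + q^4 + q^5) has coefficients 1,1,1,1,1,1 for degrees 0…5.
(3 - q^2 + 3q^4) has coefficients 3,0,-1,0,3,0,0,0,0 for degrees 0…8.
Finally multiplying by (1 + q + q^2), the product of all factors after the first has coefficients 3,3,2,-1,2,3,3,0,0 for degrees 0…8.
[q^8] = 1·0 + 1·0 + 1·3 + 1·3 + 1·2 + 1·(-1) = 7.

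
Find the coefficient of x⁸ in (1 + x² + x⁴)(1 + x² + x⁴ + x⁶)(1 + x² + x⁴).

8

(1 + x² + x⁴) has coefficients 1,0,1,0,1 for degrees 0…4.
(1 + x² + x⁴ + x⁶) has coefficients 1,0,1,0,1,0,1,0,0 for degrees 0…8.
Finally multiplying by (1 + x² + x⁴), the product of all factors after the first has coefficients 1,0,2,0,3,0,3,0,2 for degrees 0…8.
[x⁸] = 1·2 + 1·3 + 1·3 = 8.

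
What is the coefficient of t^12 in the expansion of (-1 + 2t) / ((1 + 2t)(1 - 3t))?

The denominator gives the recurrence a_n = a_(n−1) + 6a_(n−2) for n ≥ 3; the numerator fixes a_0 = -1, a_1 = 1, a_2 = -5.
Iterating: -1, 1, -5, 1, -29, -23, -197, -335, -1517, -3527, -12629, -33791, -109565, so a_12 = -109565.

-109565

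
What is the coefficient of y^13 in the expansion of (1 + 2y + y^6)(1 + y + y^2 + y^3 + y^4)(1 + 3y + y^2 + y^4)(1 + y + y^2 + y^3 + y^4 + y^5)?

(1 + 2y + y^6) has coefficients 1,2,0,0,0,0,1 for degrees 0…6.
(1 + y + y^2 + y^3 + y^4) has coefficients 1,1,1,1,1,0,0,0,0,0,0,0,0,0 for degrees 0…13.
Multiplying by (1 + 3y + y^2 + y^4) gives running coefficients 1,4,5,5,6,5,2,1,1,0,0,0,0,0 for degrees 0…13.
Finally multiplying by (1 + y + y^2 + y^3 + y^4 + y^5), the product of all factors after the first has coefficients 1,5,10,15,21,26,27,24,20,15,9,4,2,1 for degrees 0…13.
[y^13] = 1·1 + 2·2 + 1·24 = 29.

29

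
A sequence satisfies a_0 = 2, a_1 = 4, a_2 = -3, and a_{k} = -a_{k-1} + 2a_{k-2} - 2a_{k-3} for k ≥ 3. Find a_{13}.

30029

The ordinary generating function has denominator 1 + t - 2t^2 + 2t^3.
Iterating the recurrence: a_0,…,a_{13} = 2, 4, -3, 7, -21, 41, -97, 221, -497, 1133, -2569, 5829, -13233, 30029.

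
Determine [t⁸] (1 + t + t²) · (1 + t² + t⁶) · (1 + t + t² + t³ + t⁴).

4

(1 + t + t²) has coefficients 1,1,1 for degrees 0…2.
(1 + t² + t⁶) has coefficients 1,0,1,0,0,0,1,0,0 for degrees 0…8.
Finally multiplying by (1 + t + t² + t³ + t⁴), the product of all factors after the first has coefficients 1,1,2,2,2,1,2,1,1 for degrees 0…8.
[t⁸] = 1·1 + 1·1 + 1·2 = 4.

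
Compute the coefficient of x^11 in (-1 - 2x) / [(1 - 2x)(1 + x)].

-2731

Partial fractions give a closed form: a_n = (-4/3)·2^n + (1/3)·(-1)^n.
At n = 11: a_11 = -2731.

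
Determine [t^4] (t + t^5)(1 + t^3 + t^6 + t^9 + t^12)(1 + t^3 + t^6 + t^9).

(t + t^5) has coefficients 0,1,0,0,0 for degrees 0…4.
(1 + t^3 + t^6 + t^9 + t^12) has coefficients 1,0,0,1,0 for degrees 0…4.
Finally multiplying by (1 + t^3 + t^6 + t^9), the product of all factors after the first has coefficients 1,0,0,2,0 for degrees 0…4.
[t^4] = 1·2 = 2.

2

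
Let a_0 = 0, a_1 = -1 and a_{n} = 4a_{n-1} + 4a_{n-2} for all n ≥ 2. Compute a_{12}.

-28385280

The ordinary generating function has denominator 1 - 4z - 4z^2.
Iterating the recurrence: a_0,…,a_{12} = 0, -1, -4, -20, -96, -464, -2240, -10816, -52224, -252160, -1217536, -5878784, -28385280.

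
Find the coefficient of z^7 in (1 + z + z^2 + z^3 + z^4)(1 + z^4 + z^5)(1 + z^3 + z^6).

(1 + z + z^2 + z^3 + z^4) has coefficients 1,1,1,1,1 for degrees 0…4.
(1 + z^4 + z^5) has coefficients 1,0,0,0,1,1,0,0 for degrees 0…7.
Finally multiplying by (1 + z^3 + z^6), the product of all factors after the first has coefficients 1,0,0,1,1,1,1,1 for degrees 0…7.
[z^7] = 1·1 + 1·1 + 1·1 + 1·1 + 1·1 = 5.

5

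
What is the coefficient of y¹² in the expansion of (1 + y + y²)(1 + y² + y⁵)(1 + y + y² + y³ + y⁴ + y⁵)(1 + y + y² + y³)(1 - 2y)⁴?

(1 + y + y²) has coefficients 1,1,1 for degrees 0…2.
(1 + y² + y⁵) has coefficients 1,0,1,0,0,1,0,0,0,0,0,0,0 for degrees 0…12.
Multiplying by (1 + y + y² + y³ + y⁴ + y⁵) gives running coefficients 1,1,2,2,2,3,2,2,1,1,1,0,0 for degrees 0…12.
Multiplying by (1 + y + y² + y³) gives running coefficients 1,2,4,6,7,9,9,9,8,6,5,3,2 for degrees 0…12.
Finally multiplying by (1 - 2y)⁴, the product of all factors after the first has coefficients 1,-6,12,-10,7,1,-23,25,-24,14,5,-5,34 for degrees 0…12.
[y¹²] = 1·34 + 1·(-5) + 1·5 = 34.

34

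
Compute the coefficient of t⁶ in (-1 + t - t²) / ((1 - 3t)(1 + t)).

The denominator gives the recurrence a_n = 2a_(n−1) + 3a_(n−2) for n ≥ 3; the numerator fixes a_0 = -1, a_1 = -1, a_2 = -6.
Iterating: -1, -1, -6, -15, -48, -141, -426, so a_6 = -426.

-426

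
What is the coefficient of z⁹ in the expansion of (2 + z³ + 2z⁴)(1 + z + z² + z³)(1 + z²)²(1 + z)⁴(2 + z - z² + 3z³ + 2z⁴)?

(2 + z³ + 2z⁴) has coefficients 2,0,0,1,2 for degrees 0…4.
(1 + z + z² + z³) has coefficients 1,1,1,1,0,0,0,0,0,0 for degrees 0…9.
Multiplying by (1 + z²)² gives running coefficients 1,1,3,3,3,3,1,1,0,0 for degrees 0…9.
Multiplying by (1 + z)⁴ gives running coefficients 1,5,13,25,38,46,46,38,25,13 for degrees 0…9.
Finally multiplying by (2 + z - z² + 3z³ + 2z⁴), the product of all factors after the first has coefficients 2,11,30,61,105,154,201,240,256,243 for degrees 0…9.
[z⁹] = 2·243 + 1·201 + 2·154 = 995.

995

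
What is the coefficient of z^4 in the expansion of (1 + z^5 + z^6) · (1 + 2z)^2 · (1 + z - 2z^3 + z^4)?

-7

(1 + z^5 + z^6) has coefficients 1,0,0,0,0 for degrees 0…4.
(1 + 2z)^2 has coefficients 1,4,4,0,0 for degrees 0…4.
Finally multiplying by (1 + z - 2z^3 + z^4), the product of all factors after the first has coefficients 1,5,8,2,-7 for degrees 0…4.
[z^4] = 1·(-7) = -7.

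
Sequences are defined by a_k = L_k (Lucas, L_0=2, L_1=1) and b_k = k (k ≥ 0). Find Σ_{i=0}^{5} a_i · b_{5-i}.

38

This is [x^5] in the product of the two ordinary generating functions.
Σ = 2·5 + 1·4 + 3·3 + 4·2 + 7·1 + 11·0 = 38.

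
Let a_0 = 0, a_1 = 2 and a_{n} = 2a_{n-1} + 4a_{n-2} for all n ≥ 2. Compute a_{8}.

5376

The ordinary generating function has denominator 1 - 2q - 4q^2.
Iterating the recurrence: a_0,…,a_{8} = 0, 2, 4, 16, 48, 160, 512, 1664, 5376.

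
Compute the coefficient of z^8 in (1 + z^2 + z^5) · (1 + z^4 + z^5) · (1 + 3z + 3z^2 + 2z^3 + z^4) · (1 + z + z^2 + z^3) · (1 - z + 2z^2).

62

(1 + z^2 + z^5) has coefficients 1,0,1,0,0,1 for degrees 0…5.
(1 + z^4 + z^5) has coefficients 1,0,0,0,1,1,0,0,0 for degrees 0…8.
Multiplying by (1 + 3z + 3z^2 + 2z^3 + z^4) gives running coefficients 1,3,3,2,2,4,6,5,3 for degrees 0…8.
Multiplying by (1 + z + z^2 + z^3) gives running coefficients 1,4,7,9,10,11,14,17,18 for degrees 0…8.
Finally multiplying by (1 - z + 2z^2), the product of all factors after the first has coefficients 1,3,5,10,15,19,23,25,29 for degrees 0…8.
[z^8] = 1·29 + 1·23 + 1·10 = 62.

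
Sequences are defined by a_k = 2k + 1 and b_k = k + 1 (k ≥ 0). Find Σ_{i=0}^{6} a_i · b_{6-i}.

The convolution is the x^6 coefficient of A(x)B(x).
Σ = 1·7 + 3·6 + 5·5 + 7·4 + 9·3 + 11·2 + 13·1 = 140.

140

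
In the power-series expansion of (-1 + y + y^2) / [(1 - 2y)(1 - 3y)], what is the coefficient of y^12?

The denominator gives the recurrence a_n = 5a_(n−1) − 6a_(n−2) for n ≥ 3; the numerator fixes a_0 = -1, a_1 = -4, a_2 = -13.
Iterating: -1, -4, -13, -41, -127, -389, -1183, -3581, -10807, -32549, -97903, -294221, -883687, so a_12 = -883687.

-883687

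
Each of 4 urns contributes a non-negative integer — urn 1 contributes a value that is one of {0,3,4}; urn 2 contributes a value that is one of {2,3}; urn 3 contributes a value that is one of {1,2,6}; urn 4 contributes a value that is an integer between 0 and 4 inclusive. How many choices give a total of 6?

The generating function for the choices is (1 + t³ + t⁴)·(t² + t³)·(t + t² + t⁶)·(1 + t + t² + t³ + t⁴); the count is [t⁶].
(1 + t³ + t⁴) has coefficients 1,0,0,1,1 for degrees 0…4.
(t² + t³) has coefficients 0,0,1,1,0,0,0 for degrees 0…6.
Multiplying by (t + t² + t⁶) gives running coefficients 0,0,0,1,2,1,0 for degrees 0…6.
Finally multiplying by (1 + t + t² + t³ + t⁴), the product of all factors after the first has coefficients 0,0,0,1,3,4,4 for degrees 0…6.
[t⁶] = 1·4 + 1·1 + 1·0 = 5.

5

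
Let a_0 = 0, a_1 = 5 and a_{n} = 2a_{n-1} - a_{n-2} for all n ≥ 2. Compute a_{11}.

The ordinary generating function has denominator 1 - 2y + y^2.
Iterating the recurrence: a_0,…,a_{11} = 0, 5, 10, 15, 20, 25, 30, 35, 40, 45, 50, 55.

55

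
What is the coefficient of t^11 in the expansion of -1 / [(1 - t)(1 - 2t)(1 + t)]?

-2730

Partial fractions give a closed form: a_n = (1/2)·1^n + (-4/3)·2^n + (-1/6)·(-1)^n.
At n = 11: a_11 = -2730.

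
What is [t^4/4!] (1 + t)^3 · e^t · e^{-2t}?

The EGF product rule gives c_4 = Σ_{k_1+k_2+k_3=4} C(4; k_1,k_2,k_3) · ∏ g_i(k_i), where (1+t)^3 gives the falling factorial (3)_k; e^t gives (1)^k; e^{-2t} gives (-2)^k.
g_1(k) for k = 0…4: 1, 3, 6, 6, 0.
g_2(k) for k = 0…4: 1, 1, 1, 1, 1.
g_3(k) for k = 0…4: 1, -2, 4, -8, 16.
First combine the last two factors: h(k) = Σ_j C(k,j)·g_2(j)·g_3(k−j) for k = 0…4: 1, -1, 1, -1, 1.
c_4 = Σ_k C(4,k)·g_1(k)·h(4−k) = 1·1·1 + 4·3·(-1) + 6·6·1 + 4·6·(-1) = 1 − 12 + 36 − 24 = 1.

1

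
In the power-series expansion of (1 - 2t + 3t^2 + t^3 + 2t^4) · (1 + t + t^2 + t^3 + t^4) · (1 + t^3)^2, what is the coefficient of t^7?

(1 - 2t + 3t^2 + t^3 + 2t^4) has coefficients 1,-2,3,1,2 for degrees 0…4.
(1 + t + t^2 + t^3 + t^4) has coefficients 1,1,1,1,1,0,0,0 for degrees 0…7.
Finally multiplying by (1 + t^3)^2, the product of all factors after the first has coefficients 1,1,1,3,3,2,3,3 for degrees 0…7.
[t^7] = 1·3 − 2·3 + 3·2 + 1·3 + 2·3 = 12.

12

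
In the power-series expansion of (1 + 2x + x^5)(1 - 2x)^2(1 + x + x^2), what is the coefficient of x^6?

-3

(1 + 2x + x^5) has coefficients 1,2,0,0,0,1 for degrees 0…5.
(1 - 2x)^2 has coefficients 1,-4,4,0,0,0,0 for degrees 0…6.
Finally multiplying by (1 + x + x^2), the product of all factors after the first has coefficients 1,-3,1,0,4,0,0 for degrees 0…6.
[x^6] = 1·0 + 2·0 + 1·(-3) = -3.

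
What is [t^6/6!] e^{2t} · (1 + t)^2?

The EGF product rule gives c_6 = Σ_{k_1+k_2=6} C(6; k_1,k_2) · ∏ g_i(k_i), where e^{2t} gives (2)^k; (1+t)^2 gives the falling factorial (2)_k.
g_1(k) for k = 0…6: 1, 2, 4, 8, 16, 32, 64.
g_2(k) for k = 0…6: 1, 2, 2, 0, 0, 0, 0.
c_6 = Σ_k C(6,k)·g_1(k)·g_2(6−k) = 15·16·2 + 6·32·2 + 1·64·1 = 480 + 384 + 64 = 928.

928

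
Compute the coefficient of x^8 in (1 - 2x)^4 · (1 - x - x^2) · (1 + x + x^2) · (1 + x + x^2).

(1 - 2x)^4 has coefficients 1,-8,24,-32,16 for degrees 0…4.
(1 - x - x^2) has coefficients 1,-1,-1,0,0,0,0,0,0 for degrees 0…8.
Multiplying by (1 + x + x^2) gives running coefficients 1,0,-1,-2,-1,0,0,0,0 for degrees 0…8.
Finally multiplying by (1 + x + x^2), the product of all factors after the first has coefficients 1,1,0,-3,-4,-3,-1,0,0 for degrees 0…8.
[x^8] = 1·0 − 8·0 + 24·(-1) − 32·(-3) + 16·(-4) = 8.

8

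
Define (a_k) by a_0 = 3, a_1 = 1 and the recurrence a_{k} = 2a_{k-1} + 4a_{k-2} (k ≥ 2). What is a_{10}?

The ordinary generating function has denominator 1 - 2x - 4x^2.
Iterating the recurrence: a_0,…,a_{10} = 3, 1, 14, 32, 120, 368, 1216, 3904, 12672, 40960, 132608.

132608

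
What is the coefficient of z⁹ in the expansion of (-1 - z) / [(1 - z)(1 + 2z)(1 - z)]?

The denominator gives the recurrence a_n = 3a_(n−2) − 2a_(n−3) for n ≥ 3; the numerator fixes a_0 = -1, a_1 = -1, a_2 = -3.
Iterating: -1, -1, -3, -1, -7, 3, -19, 23, -63, 107, so a_9 = 107.

107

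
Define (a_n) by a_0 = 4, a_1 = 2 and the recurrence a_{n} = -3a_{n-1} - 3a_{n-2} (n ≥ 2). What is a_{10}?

2430

The ordinary generating function has denominator 1 + 3x + 3x^2.
Iterating the recurrence: a_0,…,a_{10} = 4, 2, -18, 48, -90, 126, -108, -54, 486, -1296, 2430.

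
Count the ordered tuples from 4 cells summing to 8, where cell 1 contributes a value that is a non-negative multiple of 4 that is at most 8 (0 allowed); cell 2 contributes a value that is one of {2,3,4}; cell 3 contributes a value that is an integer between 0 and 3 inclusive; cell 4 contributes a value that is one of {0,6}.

4

The generating function for the choices is (1 + t^4 + t^8)·(t^2 + t^3 + t^4)·(1 + t + t^2 + t^3)·(1 + t^6); the count is [t^8].
(1 + t^4 + t^8) has coefficients 1,0,0,0,1,0,0,0,1 for degrees 0…8.
(t^2 + t^3 + t^4) has coefficients 0,0,1,1,1,0,0,0,0 for degrees 0…8.
Multiplying by (1 + t + t^2 + t^3) gives running coefficients 0,0,1,2,3,3,2,1,0 for degrees 0…8.
Finally multiplying by (1 + t^6), the product of all factors after the first has coefficients 0,0,1,2,3,3,2,1,1 for degrees 0…8.
[t^8] = 1·1 + 1·3 + 1·0 = 4.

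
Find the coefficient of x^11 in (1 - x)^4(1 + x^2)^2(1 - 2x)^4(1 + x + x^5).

1136

(1 - x)^4 has coefficients 1,-4,6,-4,1 for degrees 0…4.
(1 + x^2)^2 has coefficients 1,0,2,0,1,0,0,0,0,0,0,0 for degrees 0…11.
Multiplying by (1 - 2x)^4 gives running coefficients 1,-8,26,-48,65,-72,56,-32,16,0,0,0 for degrees 0…11.
Finally multiplying by (1 + x + x^5), the product of all factors after the first has coefficients 1,-7,18,-22,17,-6,-24,50,-64,81,-72,56 for degrees 0…11.
[x^11] = 1·56 − 4·(-72) + 6·81 − 4·(-64) + 1·50 = 1136.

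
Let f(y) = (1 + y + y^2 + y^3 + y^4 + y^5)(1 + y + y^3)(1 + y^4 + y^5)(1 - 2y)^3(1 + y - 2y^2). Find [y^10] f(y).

3

(1 + y + y^2 + y^3 + y^4 + y^5) has coefficients 1,1,1,1,1,1 for degrees 0…5.
(1 + y + y^3) has coefficients 1,1,0,1,0,0,0,0,0,0,0 for degrees 0…10.
Multiplying by (1 + y^4 + y^5) gives running coefficients 1,1,0,1,1,2,1,1,1,0,0 for degrees 0…10.
Multiplying by (1 - 2y)^3 gives running coefficients 1,-5,6,5,-13,8,-7,11,-9,-2,4 for degrees 0…10.
Finally multiplying by (1 + y - 2y^2), the product of all factors after the first has coefficients 1,-4,-1,21,-20,-15,27,-12,16,-33,20 for degrees 0…10.
[y^10] = 1·20 + 1·(-33) + 1·16 + 1·(-12) + 1·27 + 1·(-15) = 3.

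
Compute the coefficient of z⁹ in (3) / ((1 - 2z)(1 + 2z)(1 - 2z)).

The denominator gives the recurrence a_n = 2a_(n−1) + 4a_(n−2) − 8a_(n−3) for n ≥ 3; the numerator fixes a_0 = 3, a_1 = 6, a_2 = 24.
Iterating: 3, 6, 24, 48, 144, 288, 768, 1536, 3840, 7680, so a_9 = 7680.

7680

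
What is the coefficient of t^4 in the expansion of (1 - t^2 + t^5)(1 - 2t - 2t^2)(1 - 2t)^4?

(1 - t^2 + t^5) has coefficients 1,0,-1,0,0 for degrees 0…4.
(1 - 2t - 2t^2) has coefficients 1,-2,-2,0,0 for degrees 0…4.
Finally multiplying by (1 - 2t)^4, the product of all factors after the first has coefficients 1,-10,38,-64,32 for degrees 0…4.
[t^4] = 1·32 − 1·38 = -6.

-6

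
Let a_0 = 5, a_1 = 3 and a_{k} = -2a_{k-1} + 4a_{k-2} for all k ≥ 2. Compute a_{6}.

The ordinary generating function has denominator 1 + 2y - 4y^2.
Iterating the recurrence: a_0,…,a_{6} = 5, 3, 14, -16, 88, -240, 832.

832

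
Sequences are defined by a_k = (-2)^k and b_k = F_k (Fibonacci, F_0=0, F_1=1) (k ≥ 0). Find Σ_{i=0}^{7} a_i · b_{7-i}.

57

Write out a_i and b_{7-i} for i = 0,…,7 and sum the products.
Σ = 1·13 − 2·8 + 4·5 − 8·3 + 16·2 − 32·1 + 64·1 − 128·0 = 57.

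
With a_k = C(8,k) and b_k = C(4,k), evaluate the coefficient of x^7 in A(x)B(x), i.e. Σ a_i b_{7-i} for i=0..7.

792

The convolution is the x^7 coefficient of A(x)B(x).
Σ = 1·0 + 8·0 + 28·0 + 56·1 + 70·4 + 56·6 + 28·4 + 8·1 = 792.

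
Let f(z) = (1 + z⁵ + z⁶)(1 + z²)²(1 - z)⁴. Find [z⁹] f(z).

2

(1 + z⁵ + z⁶) has coefficients 1,0,0,0,0,1,1 for degrees 0…6.
(1 + z²)² has coefficients 1,0,2,0,1,0,0,0,0,0 for degrees 0…9.
Finally multiplying by (1 - z)⁴, the product of all factors after the first has coefficients 1,-4,8,-12,14,-12,8,-4,1,0 for degrees 0…9.
[z⁹] = 1·0 + 1·14 + 1·(-12) = 2.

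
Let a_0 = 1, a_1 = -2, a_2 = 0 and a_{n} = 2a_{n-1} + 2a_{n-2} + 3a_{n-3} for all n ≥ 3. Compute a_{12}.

The ordinary generating function has denominator 1 - 2x - 2x^2 - 3x^3.
Iterating the recurrence: a_0,…,a_{12} = 1, -2, 0, -1, -8, -18, -55, -170, -504, -1513, -4544, -13626, -40879.

-40879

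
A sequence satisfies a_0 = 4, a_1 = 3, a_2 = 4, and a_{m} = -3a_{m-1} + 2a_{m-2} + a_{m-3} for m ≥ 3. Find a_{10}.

27274

The ordinary generating function has denominator 1 + 3t - 2t^2 - t^3.
Iterating the recurrence: a_0,…,a_{10} = 4, 3, 4, -2, 17, -51, 185, -640, 2239, -7812, 27274.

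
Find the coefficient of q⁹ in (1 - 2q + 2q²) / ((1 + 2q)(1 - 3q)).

The denominator gives the recurrence a_n = a_(n−1) + 6a_(n−2) for n ≥ 3; the numerator fixes a_0 = 1, a_1 = -1, a_2 = 7.
Iterating: 1, -1, 7, 1, 43, 49, 307, 601, 2443, 6049, so a_9 = 6049.

6049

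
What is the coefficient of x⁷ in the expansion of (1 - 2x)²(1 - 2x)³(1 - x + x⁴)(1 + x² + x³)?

-41

(1 - 2x)² has coefficients 1,-4,4 for degrees 0…2.
(1 - 2x)³ has coefficients 1,-6,12,-8,0,0,0,0 for degrees 0…7.
Multiplying by (1 - x + x⁴) gives running coefficients 1,-7,18,-20,9,-6,12,-8 for degrees 0…7.
Finally multiplying by (1 + x² + x³), the product of all factors after the first has coefficients 1,-7,19,-26,20,-8,1,-5 for degrees 0…7.
[x⁷] = 1·(-5) − 4·1 + 4·(-8) = -41.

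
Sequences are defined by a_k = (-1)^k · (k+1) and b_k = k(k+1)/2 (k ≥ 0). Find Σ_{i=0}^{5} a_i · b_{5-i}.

Write out a_i and b_{5-i} for i = 0,…,5 and sum the products.
Σ = 1·15 − 2·10 + 3·6 − 4·3 + 5·1 − 6·0 = 6.

6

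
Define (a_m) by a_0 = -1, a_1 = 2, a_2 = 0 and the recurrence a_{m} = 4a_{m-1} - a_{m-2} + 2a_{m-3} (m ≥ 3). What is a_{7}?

The ordinary generating function has denominator 1 - 4y + y^2 - 2y^3.
Iterating the recurrence: a_0,…,a_{7} = -1, 2, 0, -4, -12, -44, -172, -668.

-668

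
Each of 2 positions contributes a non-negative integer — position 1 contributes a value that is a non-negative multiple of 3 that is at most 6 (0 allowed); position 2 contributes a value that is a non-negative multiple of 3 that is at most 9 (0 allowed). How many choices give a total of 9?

The generating function for the choices is (1 + y^3 + y^6)·(1 + y^3 + y^6 + y^9); the count is [y^9].
(1 + y^3 + y^6) has coefficients 1,0,0,1,0,0,1 for degrees 0…6.
(1 + y^3 + y^6 + y^9) has coefficients 1,0,0,1,0,0,1,0,0,1 for degrees 0…9.
[y^9] = 1·1 + 1·1 + 1·1 = 3.

3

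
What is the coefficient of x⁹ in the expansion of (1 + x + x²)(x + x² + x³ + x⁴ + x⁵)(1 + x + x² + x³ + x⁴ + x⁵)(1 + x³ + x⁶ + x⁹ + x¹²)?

(1 + x + x²) has coefficients 1,1,1 for degrees 0…2.
(x + x² + x³ + x⁴ + x⁵) has coefficients 0,1,1,1,1,1,0,0,0,0 for degrees 0…9.
Multiplying by (1 + x + x² + x³ + x⁴ + x⁵) gives running coefficients 0,1,2,3,4,5,5,4,3,2 for degrees 0…9.
Finally multiplying by (1 + x³ + x⁶ + x⁹ + x¹²), the product of all factors after the first has coefficients 0,1,2,3,5,7,8,9,10,10 for degrees 0…9.
[x⁹] = 1·10 + 1·10 + 1·9 = 29.

29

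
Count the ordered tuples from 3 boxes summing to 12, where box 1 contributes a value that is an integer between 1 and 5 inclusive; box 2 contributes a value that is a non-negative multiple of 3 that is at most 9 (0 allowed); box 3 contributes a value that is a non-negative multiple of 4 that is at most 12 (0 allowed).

5

The generating function for the choices is (z + z² + z³ + z⁴ + z⁵)·(1 + z³ + z⁶ + z⁹)·(1 + z⁴ + z⁸ + z¹²); the count is [z¹²].
(z + z² + z³ + z⁴ + z⁵) has coefficients 0,1,1,1,1,1 for degrees 0…5.
(1 + z³ + z⁶ + z⁹) has coefficients 1,0,0,1,0,0,1,0,0,1,0,0,0 for degrees 0…12.
Finally multiplying by (1 + z⁴ + z⁸ + z¹²), the product of all factors after the first has coefficients 1,0,0,1,1,0,1,1,1,1,1,1,1 for degrees 0…12.
[z¹²] = 1·1 + 1·1 + 1·1 + 1·1 + 1·1 = 5.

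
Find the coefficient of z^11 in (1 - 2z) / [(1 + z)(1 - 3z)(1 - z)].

66430

Partial fractions give a closed form: a_n = (3/8)·(-1)^n + (3/8)·3^n + (1/4)·1^n.
At n = 11: a_11 = 66430.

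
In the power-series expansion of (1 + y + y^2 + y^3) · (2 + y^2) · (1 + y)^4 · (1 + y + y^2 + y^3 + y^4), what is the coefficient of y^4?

(1 + y + y^2 + y^3) has coefficients 1,1,1,1 for degrees 0…3.
(2 + y^2) has coefficients 2,0,1,0,0 for degrees 0…4.
Multiplying by (1 + y)^4 gives running coefficients 2,8,13,12,8 for degrees 0…4.
Finally multiplying by (1 + y + y^2 + y^3 + y^4), the product of all factors after the first has coefficients 2,10,23,35,43 for degrees 0…4.
[y^4] = 1·43 + 1·35 + 1·23 + 1·10 = 111.

111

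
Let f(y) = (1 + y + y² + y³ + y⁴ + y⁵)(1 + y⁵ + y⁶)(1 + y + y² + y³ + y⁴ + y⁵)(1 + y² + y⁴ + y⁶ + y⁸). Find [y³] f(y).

(1 + y + y² + y³ + y⁴ + y⁵) has coefficients 1,1,1,1 for degrees 0…3.
(1 + y⁵ + y⁶) has coefficients 1,0,0,0 for degrees 0…3.
Multiplying by (1 + y + y² + y³ + y⁴ + y⁵) gives running coefficients 1,1,1,1 for degrees 0…3.
Finally multiplying by (1 + y² + y⁴ + y⁶ + y⁸), the product of all factors after the first has coefficients 1,1,2,2 for degrees 0…3.
[y³] = 1·2 + 1·2 + 1·1 + 1·1 = 6.

6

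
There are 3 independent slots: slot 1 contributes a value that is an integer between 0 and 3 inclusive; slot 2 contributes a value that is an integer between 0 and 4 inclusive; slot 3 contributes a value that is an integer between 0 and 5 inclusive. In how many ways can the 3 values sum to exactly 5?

The generating function for the choices is (1 + x + x^2 + x^3)·(1 + x + x^2 + x^3 + x^4)·(1 + x + x^2 + x^3 + x^4 + x^5); the count is [x^5].
(1 + x + x^2 + x^3) has coefficients 1,1,1,1 for degrees 0…3.
(1 + x + x^2 + x^3 + x^4) has coefficients 1,1,1,1,1,0 for degrees 0…5.
Finally multiplying by (1 + x + x^2 + x^3 + x^4 + x^5), the product of all factors after the first has coefficients 1,2,3,4,5,5 for degrees 0…5.
[x^5] = 1·5 + 1·5 + 1·4 + 1·3 = 17.

17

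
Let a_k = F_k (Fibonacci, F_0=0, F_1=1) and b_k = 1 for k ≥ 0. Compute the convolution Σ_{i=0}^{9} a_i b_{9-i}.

88

The convolution is the t^9 coefficient of A(t)B(t).
Σ = 0·1 + 1·1 + 1·1 + 2·1 + 3·1 + 5·1 + 8·1 + 13·1 + 21·1 + 34·1 = 88.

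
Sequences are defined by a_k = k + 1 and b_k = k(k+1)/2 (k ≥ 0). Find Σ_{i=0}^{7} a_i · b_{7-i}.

This is [x^7] in the product of the two ordinary generating functions.
Σ = 1·28 + 2·21 + 3·15 + 4·10 + 5·6 + 6·3 + 7·1 + 8·0 = 210.

210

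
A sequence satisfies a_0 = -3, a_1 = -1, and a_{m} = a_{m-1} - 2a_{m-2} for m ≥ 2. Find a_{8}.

The ordinary generating function has denominator 1 - t + 2t^2.
Iterating the recurrence: a_0,…,a_{8} = -3, -1, 5, 7, -3, -17, -11, 23, 45.

45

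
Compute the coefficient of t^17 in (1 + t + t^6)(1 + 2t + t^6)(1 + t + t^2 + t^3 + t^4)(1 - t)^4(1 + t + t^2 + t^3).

(1 + t + t^6) has coefficients 1,1,0,0,0,0,1 for degrees 0…6.
(1 + 2t + t^6) has coefficients 1,2,0,0,0,0,1,0,0,0,0,0,0,0,0,0,0,0 for degrees 0…17.
Multiplying by (1 + t + t^2 + t^3 + t^4) gives running coefficients 1,3,3,3,3,2,1,1,1,1,1,0,0,0,0,0,0,0 for degrees 0…17.
Multiplying by (1 - t)^4 gives running coefficients 1,-1,-3,5,-2,-1,2,0,-2,1,0,-1,3,-3,1,0,0,0 for degrees 0…17.
Finally multiplying by (1 + t + t^2 + t^3), the product of all factors after the first has coefficients 1,0,-3,2,-1,-1,4,-1,-1,1,-1,-2,3,-1,0,1,-2,1 for degrees 0…17.
[t^17] = 1·1 + 1·(-2) + 1·(-2) = -3.

-3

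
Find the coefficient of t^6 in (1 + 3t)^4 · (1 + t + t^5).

(1 + 3t)^4 has coefficients 1,12,54,108,81 for degrees 0…4.
(1 + t + t^5) has coefficients 1,1,0,0,0,1,0 for degrees 0…6.
[t^6] = 1·0 + 12·1 + 54·0 + 108·0 + 81·0 = 12.

12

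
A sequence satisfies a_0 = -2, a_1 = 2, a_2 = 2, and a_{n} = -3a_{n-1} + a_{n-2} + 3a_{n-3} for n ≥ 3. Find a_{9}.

The ordinary generating function has denominator 1 + 3q - q^2 - 3q^3.
Iterating the recurrence: a_0,…,a_{9} = -2, 2, 2, -10, 38, -118, 362, -1090, 3278, -9838.

-9838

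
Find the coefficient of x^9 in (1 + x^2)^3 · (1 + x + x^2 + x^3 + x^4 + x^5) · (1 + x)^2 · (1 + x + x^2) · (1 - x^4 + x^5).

54

(1 + x^2)^3 has coefficients 1,0,3,0,3,0,1 for degrees 0…6.
(1 + x + x^2 + x^3 + x^4 + x^5) has coefficients 1,1,1,1,1,1,0,0,0,0 for degrees 0…9.
Multiplying by (1 + x)^2 gives running coefficients 1,3,4,4,4,4,3,1,0,0 for degrees 0…9.
Multiplying by (1 + x + x^2) gives running coefficients 1,4,8,11,12,12,11,8,4,1 for degrees 0…9.
Finally multiplying by (1 - x^4 + x^5), the product of all factors after the first has coefficients 1,4,8,11,11,9,7,5,3,1 for degrees 0…9.
[x^9] = 1·1 + 3·5 + 3·9 + 1·11 = 54.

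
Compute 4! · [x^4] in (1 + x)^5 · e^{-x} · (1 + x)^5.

2661

The EGF product rule gives c_4 = Σ_{k_1+k_2+k_3=4} C(4; k_1,k_2,k_3) · ∏ g_i(k_i), where (1+x)^5 gives the falling factorial (5)_k; e^{-x} gives (-1)^k; (1+x)^5 gives the falling factorial (5)_k.
g_1(k) for k = 0…4: 1, 5, 20, 60, 120.
g_2(k) for k = 0…4: 1, -1, 1, -1, 1.
g_3(k) for k = 0…4: 1, 5, 20, 60, 120.
First combine the last two factors: h(k) = Σ_j C(k,j)·g_2(j)·g_3(k−j) for k = 0…4: 1, 4, 11, 14, -19.
c_4 = Σ_k C(4,k)·g_1(k)·h(4−k) = 1·1·(-19) + 4·5·14 + 6·20·11 + 4·60·4 + 1·120·1 = −19 + 280 + 1320 + 960 + 120 = 2661.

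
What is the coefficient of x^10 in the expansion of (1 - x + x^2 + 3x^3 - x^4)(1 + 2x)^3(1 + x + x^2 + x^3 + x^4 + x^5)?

42

(1 - x + x^2 + 3x^3 - x^4) has coefficients 1,-1,1,3,-1 for degrees 0…4.
(1 + 2x)^3 has coefficients 1,6,12,8,0,0,0,0,0,0,0 for degrees 0…10.
Finally multiplying by (1 + x + x^2 + x^3 + x^4 + x^5), the product of all factors after the first has coefficients 1,7,19,27,27,27,26,20,8,0,0 for degrees 0…10.
[x^10] = 1·0 − 1·0 + 1·8 + 3·20 − 1·26 = 42.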